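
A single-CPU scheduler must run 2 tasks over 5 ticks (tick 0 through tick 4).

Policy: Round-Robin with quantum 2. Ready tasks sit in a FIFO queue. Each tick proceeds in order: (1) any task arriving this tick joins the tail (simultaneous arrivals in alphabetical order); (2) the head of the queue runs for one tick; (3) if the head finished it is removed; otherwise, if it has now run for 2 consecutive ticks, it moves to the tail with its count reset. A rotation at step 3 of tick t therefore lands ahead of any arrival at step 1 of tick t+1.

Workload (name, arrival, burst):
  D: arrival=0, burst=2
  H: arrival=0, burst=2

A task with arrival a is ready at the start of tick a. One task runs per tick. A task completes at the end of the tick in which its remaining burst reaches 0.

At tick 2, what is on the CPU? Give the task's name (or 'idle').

running at tick 2 = H

t=0: queue=[D,H] q_used=0 → run D
t=1: queue=[D,H] q_used=1 → run D
t=2: queue=[H] q_used=0 → run H
t=3: queue=[H] q_used=1 → run H
t=4: (idle)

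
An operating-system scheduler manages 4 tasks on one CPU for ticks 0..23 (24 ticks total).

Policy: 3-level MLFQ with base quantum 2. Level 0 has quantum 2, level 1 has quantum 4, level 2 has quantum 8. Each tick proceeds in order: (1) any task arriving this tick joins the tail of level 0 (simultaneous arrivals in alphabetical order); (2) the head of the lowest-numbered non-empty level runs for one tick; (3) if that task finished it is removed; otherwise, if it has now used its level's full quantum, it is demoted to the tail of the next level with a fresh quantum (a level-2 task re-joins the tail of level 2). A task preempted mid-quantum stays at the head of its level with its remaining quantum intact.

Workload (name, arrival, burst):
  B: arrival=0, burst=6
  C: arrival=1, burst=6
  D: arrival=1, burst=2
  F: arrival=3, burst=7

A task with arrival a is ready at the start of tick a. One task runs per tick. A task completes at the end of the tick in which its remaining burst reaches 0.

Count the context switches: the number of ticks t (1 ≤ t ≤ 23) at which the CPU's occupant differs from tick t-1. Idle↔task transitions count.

t=0: L0/L1/L2 = B/-/- → run B
t=1: L0/L1/L2 = BCD/-/- → run B
t=2: L0/L1/L2 = CD/B/- → run C
t=3: L0/L1/L2 = CDF/B/- → run C
t=4: L0/L1/L2 = DF/BC/- → run D
t=5: L0/L1/L2 = DF/BC/- → run D
t=6: L0/L1/L2 = F/BC/- → run F
t=7: L0/L1/L2 = F/BC/- → run F
t=8: L0/L1/L2 = -/BCF/- → run B
t=9: L0/L1/L2 = -/BCF/- → run B
t=10: L0/L1/L2 = -/BCF/- → run B
t=11: L0/L1/L2 = -/BCF/- → run B
t=12: L0/L1/L2 = -/CF/- → run C
t=13: L0/L1/L2 = -/CF/- → run C
t=14: L0/L1/L2 = -/CF/- → run C
t=15: L0/L1/L2 = -/CF/- → run C
t=16: L0/L1/L2 = -/F/- → run F
t=17: L0/L1/L2 = -/F/- → run F
t=18: L0/L1/L2 = -/F/- → run F
t=19: L0/L1/L2 = -/F/- → run F
t=20: L0/L1/L2 = -/-/F → run F
t=21: (idle)
t=22: (idle)
t=23: (idle)

context switches = 7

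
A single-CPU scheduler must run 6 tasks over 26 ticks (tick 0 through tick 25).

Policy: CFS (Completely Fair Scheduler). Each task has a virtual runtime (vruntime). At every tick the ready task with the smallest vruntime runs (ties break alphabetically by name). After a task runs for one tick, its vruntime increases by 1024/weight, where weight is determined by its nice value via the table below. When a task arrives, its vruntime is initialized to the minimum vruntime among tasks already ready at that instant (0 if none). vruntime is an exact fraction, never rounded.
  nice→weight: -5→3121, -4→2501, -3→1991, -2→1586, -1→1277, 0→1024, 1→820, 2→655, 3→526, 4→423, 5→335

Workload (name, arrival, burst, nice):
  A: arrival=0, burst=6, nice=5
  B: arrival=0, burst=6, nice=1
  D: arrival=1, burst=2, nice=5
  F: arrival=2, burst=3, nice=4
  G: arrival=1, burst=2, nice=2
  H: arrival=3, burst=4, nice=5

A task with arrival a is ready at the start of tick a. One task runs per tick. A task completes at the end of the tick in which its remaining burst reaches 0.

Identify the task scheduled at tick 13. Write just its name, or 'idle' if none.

running at tick 13 = B

t=0: vr[A=0 B=0] → run A
t=1: vr[A=1024/335 B=0 D=0 G=0] → run B
t=2: vr[A=1024/335 B=256/205 D=0 F=0 G=0] → run D
t=3: vr[A=1024/335 B=256/205 D=1024/335 F=0 G=0 H=0] → run F
t=4: vr[A=1024/335 B=256/205 D=1024/335 F=1024/423 G=0 H=0] → run G
t=5: vr[A=1024/335 B=256/205 D=1024/335 F=1024/423 G=1024/655 H=0] → run H
t=6: vr[A=1024/335 B=256/205 D=1024/335 F=1024/423 G=1024/655 H=1024/335] → run B
t=7: vr[A=1024/335 B=512/205 D=1024/335 F=1024/423 G=1024/655 H=1024/335] → run G
t=8: vr[A=1024/335 B=512/205 D=1024/335 F=1024/423 H=1024/335] → run F
t=9: vr[A=1024/335 B=512/205 D=1024/335 F=2048/423 H=1024/335] → run B
t=10: vr[A=1024/335 B=768/205 D=1024/335 F=2048/423 H=1024/335] → run A
t=11: vr[A=2048/335 B=768/205 D=1024/335 F=2048/423 H=1024/335] → run D
t=12: vr[A=2048/335 B=768/205 F=2048/423 H=1024/335] → run H
t=13: vr[A=2048/335 B=768/205 F=2048/423 H=2048/335] → run B
t=14: vr[A=2048/335 B=1024/205 F=2048/423 H=2048/335] → run F
t=15: vr[A=2048/335 B=1024/205 H=2048/335] → run B
t=16: vr[A=2048/335 B=256/41 H=2048/335] → run A
t=17: vr[A=3072/335 B=256/41 H=2048/335] → run H
t=18: vr[A=3072/335 B=256/41 H=3072/335] → run B
t=19: vr[A=3072/335 H=3072/335] → run A
t=20: vr[A=4096/335 H=3072/335] → run H
t=21: vr[A=4096/335] → run A
t=22: vr[A=1024/67] → run A
t=23: (idle)
t=24: (idle)
t=25: (idle)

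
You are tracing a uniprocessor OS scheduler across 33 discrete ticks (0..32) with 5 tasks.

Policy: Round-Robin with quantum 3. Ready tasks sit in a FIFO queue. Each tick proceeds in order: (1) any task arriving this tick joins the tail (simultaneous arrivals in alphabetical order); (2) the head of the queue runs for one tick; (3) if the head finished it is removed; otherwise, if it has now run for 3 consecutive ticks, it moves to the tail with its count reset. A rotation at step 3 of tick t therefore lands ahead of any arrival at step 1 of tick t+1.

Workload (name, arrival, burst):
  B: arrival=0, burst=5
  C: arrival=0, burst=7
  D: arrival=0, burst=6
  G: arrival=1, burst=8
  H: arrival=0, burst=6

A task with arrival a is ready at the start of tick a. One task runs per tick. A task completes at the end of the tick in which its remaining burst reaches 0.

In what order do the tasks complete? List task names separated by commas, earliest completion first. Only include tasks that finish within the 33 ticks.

completion order = B, D, H, C, G

t=0: queue=[B,C,D,H] q_used=0 → run B
t=1: queue=[B,C,D,H,G] q_used=1 → run B
t=2: queue=[B,C,D,H,G] q_used=2 → run B
t=3: queue=[C,D,H,G,B] q_used=0 → run C
t=4: queue=[C,D,H,G,B] q_used=1 → run C
t=5: queue=[C,D,H,G,B] q_used=2 → run C
t=6: queue=[D,H,G,B,C] q_used=0 → run D
t=7: queue=[D,H,G,B,C] q_used=1 → run D
t=8: queue=[D,H,G,B,C] q_used=2 → run D
t=9: queue=[H,G,B,C,D] q_used=0 → run H
t=10: queue=[H,G,B,C,D] q_used=1 → run H
t=11: queue=[H,G,B,C,D] q_used=2 → run H
t=12: queue=[G,B,C,D,H] q_used=0 → run G
t=13: queue=[G,B,C,D,H] q_used=1 → run G
t=14: queue=[G,B,C,D,H] q_used=2 → run G
t=15: queue=[B,C,D,H,G] q_used=0 → run B
t=16: queue=[B,C,D,H,G] q_used=1 → run B
t=17: queue=[C,D,H,G] q_used=0 → run C
t=18: queue=[C,D,H,G] q_used=1 → run C
t=19: queue=[C,D,H,G] q_used=2 → run C
t=20: queue=[D,H,G,C] q_used=0 → run D
t=21: queue=[D,H,G,C] q_used=1 → run D
t=22: queue=[D,H,G,C] q_used=2 → run D
t=23: queue=[H,G,C] q_used=0 → run H
t=24: queue=[H,G,C] q_used=1 → run H
t=25: queue=[H,G,C] q_used=2 → run H
t=26: queue=[G,C] q_used=0 → run G
t=27: queue=[G,C] q_used=1 → run G
t=28: queue=[G,C] q_used=2 → run G
t=29: queue=[C,G] q_used=0 → run C
t=30: queue=[G] q_used=0 → run G
t=31: queue=[G] q_used=1 → run G
t=32: (idle)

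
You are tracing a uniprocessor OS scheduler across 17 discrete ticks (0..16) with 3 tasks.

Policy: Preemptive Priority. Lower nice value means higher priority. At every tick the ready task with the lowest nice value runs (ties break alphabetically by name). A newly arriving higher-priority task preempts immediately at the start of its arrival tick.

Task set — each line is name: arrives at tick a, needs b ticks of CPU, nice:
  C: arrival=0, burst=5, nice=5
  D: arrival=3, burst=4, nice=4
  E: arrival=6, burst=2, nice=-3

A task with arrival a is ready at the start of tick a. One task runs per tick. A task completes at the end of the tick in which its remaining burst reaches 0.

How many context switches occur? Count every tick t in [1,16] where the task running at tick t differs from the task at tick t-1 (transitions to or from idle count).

t=0: ready={C} → run C
t=1: ready={C} → run C
t=2: ready={C} → run C
t=3: ready={C,D} → run D
t=4: ready={C,D} → run D
t=5: ready={C,D} → run D
t=6: ready={C,D,E} → run E
t=7: ready={C,D,E} → run E
t=8: ready={C,D} → run D
t=9: ready={C} → run C
t=10: ready={C} → run C
t=11: (idle)
t=12: (idle)
t=13: (idle)
t=14: (idle)
t=15: (idle)
t=16: (idle)

context switches = 5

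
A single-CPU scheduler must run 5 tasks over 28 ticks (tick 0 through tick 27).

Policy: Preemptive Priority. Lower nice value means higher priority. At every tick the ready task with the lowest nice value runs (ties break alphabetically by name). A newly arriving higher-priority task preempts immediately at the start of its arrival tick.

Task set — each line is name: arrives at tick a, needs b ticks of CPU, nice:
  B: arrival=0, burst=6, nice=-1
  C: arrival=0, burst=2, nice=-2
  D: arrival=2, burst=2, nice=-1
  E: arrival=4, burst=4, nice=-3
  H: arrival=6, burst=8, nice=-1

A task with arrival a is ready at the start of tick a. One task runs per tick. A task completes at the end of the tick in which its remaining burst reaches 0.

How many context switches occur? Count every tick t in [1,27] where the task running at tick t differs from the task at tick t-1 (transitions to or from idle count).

context switches = 6

t=0: ready={B,C} → run C
t=1: ready={B,C} → run C
t=2: ready={B,D} → run B
t=3: ready={B,D} → run B
t=4: ready={B,D,E} → run E
t=5: ready={B,D,E} → run E
t=6: ready={B,D,E,H} → run E
t=7: ready={B,D,E,H} → run E
t=8: ready={B,D,H} → run B
t=9: ready={B,D,H} → run B
t=10: ready={B,D,H} → run B
t=11: ready={B,D,H} → run B
t=12: ready={D,H} → run D
t=13: ready={D,H} → run D
t=14: ready={H} → run H
t=15: ready={H} → run H
t=16: ready={H} → run H
t=17: ready={H} → run H
t=18: ready={H} → run H
t=19: ready={H} → run H
t=20: ready={H} → run H
t=21: ready={H} → run H
t=22: (idle)
t=23: (idle)
t=24: (idle)
t=25: (idle)
t=26: (idle)
t=27: (idle)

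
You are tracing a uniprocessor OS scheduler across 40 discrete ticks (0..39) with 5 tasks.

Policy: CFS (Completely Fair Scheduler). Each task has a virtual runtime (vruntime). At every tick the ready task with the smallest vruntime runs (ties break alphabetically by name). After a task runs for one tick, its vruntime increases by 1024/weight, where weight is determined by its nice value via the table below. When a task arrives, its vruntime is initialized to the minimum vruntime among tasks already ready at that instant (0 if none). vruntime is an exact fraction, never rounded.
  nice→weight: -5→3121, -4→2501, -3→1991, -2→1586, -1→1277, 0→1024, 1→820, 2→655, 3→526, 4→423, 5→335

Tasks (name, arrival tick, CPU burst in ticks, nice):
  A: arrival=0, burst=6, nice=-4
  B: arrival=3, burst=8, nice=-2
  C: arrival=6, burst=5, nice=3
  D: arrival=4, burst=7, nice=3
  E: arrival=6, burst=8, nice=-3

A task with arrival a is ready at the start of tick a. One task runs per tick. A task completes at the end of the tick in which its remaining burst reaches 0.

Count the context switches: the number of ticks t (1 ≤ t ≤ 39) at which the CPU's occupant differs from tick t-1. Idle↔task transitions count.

t=0: vr[A=0] → run A
t=1: vr[A=1024/2501] → run A
t=2: vr[A=2048/2501] → run A
t=3: vr[A=3072/2501 B=3072/2501] → run A
t=4: vr[A=4096/2501 B=3072/2501 D=3072/2501] → run B
t=5: vr[A=4096/2501 B=60928/32513 D=3072/2501] → run D
t=6: vr[A=4096/2501 B=60928/32513 C=4096/2501 D=2088448/657763 E=4096/2501] → run A
t=7: vr[A=5120/2501 B=60928/32513 C=4096/2501 D=2088448/657763 E=4096/2501] → run C
t=8: vr[A=5120/2501 B=60928/32513 C=2357760/657763 D=2088448/657763 E=4096/2501] → run E
t=9: vr[A=5120/2501 B=60928/32513 C=2357760/657763 D=2088448/657763 E=10716160/4979491] → run B
t=10: vr[A=5120/2501 B=81920/32513 C=2357760/657763 D=2088448/657763 E=10716160/4979491] → run A
t=11: vr[B=81920/32513 C=2357760/657763 D=2088448/657763 E=10716160/4979491] → run E
t=12: vr[B=81920/32513 C=2357760/657763 D=2088448/657763 E=13277184/4979491] → run B
t=13: vr[B=102912/32513 C=2357760/657763 D=2088448/657763 E=13277184/4979491] → run E
t=14: vr[B=102912/32513 C=2357760/657763 D=2088448/657763 E=15838208/4979491] → run B
t=15: vr[B=123904/32513 C=2357760/657763 D=2088448/657763 E=15838208/4979491] → run D
t=16: vr[B=123904/32513 C=2357760/657763 D=3368960/657763 E=15838208/4979491] → run E
t=17: vr[B=123904/32513 C=2357760/657763 D=3368960/657763 E=18399232/4979491] → run C
t=18: vr[B=123904/32513 C=3638272/657763 D=3368960/657763 E=18399232/4979491] → run E
t=19: vr[B=123904/32513 C=3638272/657763 D=3368960/657763 E=20960256/4979491] → run B
t=20: vr[B=144896/32513 C=3638272/657763 D=3368960/657763 E=20960256/4979491] → run E
t=21: vr[B=144896/32513 C=3638272/657763 D=3368960/657763 E=23521280/4979491] → run B
t=22: vr[B=165888/32513 C=3638272/657763 D=3368960/657763 E=23521280/4979491] → run E
t=23: vr[B=165888/32513 C=3638272/657763 D=3368960/657763 E=26082304/4979491] → run B
t=24: vr[B=186880/32513 C=3638272/657763 D=3368960/657763 E=26082304/4979491] → run D
t=25: vr[B=186880/32513 C=3638272/657763 D=4649472/657763 E=26082304/4979491] → run E
t=26: vr[B=186880/32513 C=3638272/657763 D=4649472/657763] → run C
t=27: vr[B=186880/32513 C=4918784/657763 D=4649472/657763] → run B
t=28: vr[C=4918784/657763 D=4649472/657763] → run D
t=29: vr[C=4918784/657763 D=5929984/657763] → run C
t=30: vr[C=6199296/657763 D=5929984/657763] → run D
t=31: vr[C=6199296/657763 D=7210496/657763] → run C
t=32: vr[D=7210496/657763] → run D
t=33: vr[D=8491008/657763] → run D
t=34: (idle)
t=35: (idle)
t=36: (idle)
t=37: (idle)
t=38: (idle)
t=39: (idle)

context switches = 30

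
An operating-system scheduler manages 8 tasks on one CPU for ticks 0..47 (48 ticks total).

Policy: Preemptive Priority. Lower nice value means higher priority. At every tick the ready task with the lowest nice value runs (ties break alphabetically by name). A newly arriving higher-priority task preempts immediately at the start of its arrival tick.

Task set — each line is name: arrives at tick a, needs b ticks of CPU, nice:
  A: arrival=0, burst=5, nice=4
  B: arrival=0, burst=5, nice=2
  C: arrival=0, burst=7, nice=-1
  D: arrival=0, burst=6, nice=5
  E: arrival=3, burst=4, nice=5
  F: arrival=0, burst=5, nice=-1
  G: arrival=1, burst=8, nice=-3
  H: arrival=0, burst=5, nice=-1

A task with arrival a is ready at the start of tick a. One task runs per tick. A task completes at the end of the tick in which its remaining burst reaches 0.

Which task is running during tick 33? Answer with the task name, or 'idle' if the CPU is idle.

running at tick 33 = A

t=0: ready={A,B,C,D,F,H} → run C
t=1: ready={A,B,C,D,F,G,H} → run G
t=2: ready={A,B,C,D,F,G,H} → run G
t=3: ready={A,B,C,D,E,F,G,H} → run G
t=4: ready={A,B,C,D,E,F,G,H} → run G
t=5: ready={A,B,C,D,E,F,G,H} → run G
t=6: ready={A,B,C,D,E,F,G,H} → run G
t=7: ready={A,B,C,D,E,F,G,H} → run G
t=8: ready={A,B,C,D,E,F,G,H} → run G
t=9: ready={A,B,C,D,E,F,H} → run C
t=10: ready={A,B,C,D,E,F,H} → run C
t=11: ready={A,B,C,D,E,F,H} → run C
t=12: ready={A,B,C,D,E,F,H} → run C
t=13: ready={A,B,C,D,E,F,H} → run C
t=14: ready={A,B,C,D,E,F,H} → run C
t=15: ready={A,B,D,E,F,H} → run F
t=16: ready={A,B,D,E,F,H} → run F
t=17: ready={A,B,D,E,F,H} → run F
t=18: ready={A,B,D,E,F,H} → run F
t=19: ready={A,B,D,E,F,H} → run F
t=20: ready={A,B,D,E,H} → run H
t=21: ready={A,B,D,E,H} → run H
t=22: ready={A,B,D,E,H} → run H
t=23: ready={A,B,D,E,H} → run H
t=24: ready={A,B,D,E,H} → run H
t=25: ready={A,B,D,E} → run B
t=26: ready={A,B,D,E} → run B
t=27: ready={A,B,D,E} → run B
t=28: ready={A,B,D,E} → run B
t=29: ready={A,B,D,E} → run B
t=30: ready={A,D,E} → run A
t=31: ready={A,D,E} → run A
t=32: ready={A,D,E} → run A
t=33: ready={A,D,E} → run A
t=34: ready={A,D,E} → run A
t=35: ready={D,E} → run D
t=36: ready={D,E} → run D
t=37: ready={D,E} → run D
t=38: ready={D,E} → run D
t=39: ready={D,E} → run D
t=40: ready={D,E} → run D
t=41: ready={E} → run E
t=42: ready={E} → run E
t=43: ready={E} → run E
t=44: ready={E} → run E
t=45: (idle)
t=46: (idle)
t=47: (idle)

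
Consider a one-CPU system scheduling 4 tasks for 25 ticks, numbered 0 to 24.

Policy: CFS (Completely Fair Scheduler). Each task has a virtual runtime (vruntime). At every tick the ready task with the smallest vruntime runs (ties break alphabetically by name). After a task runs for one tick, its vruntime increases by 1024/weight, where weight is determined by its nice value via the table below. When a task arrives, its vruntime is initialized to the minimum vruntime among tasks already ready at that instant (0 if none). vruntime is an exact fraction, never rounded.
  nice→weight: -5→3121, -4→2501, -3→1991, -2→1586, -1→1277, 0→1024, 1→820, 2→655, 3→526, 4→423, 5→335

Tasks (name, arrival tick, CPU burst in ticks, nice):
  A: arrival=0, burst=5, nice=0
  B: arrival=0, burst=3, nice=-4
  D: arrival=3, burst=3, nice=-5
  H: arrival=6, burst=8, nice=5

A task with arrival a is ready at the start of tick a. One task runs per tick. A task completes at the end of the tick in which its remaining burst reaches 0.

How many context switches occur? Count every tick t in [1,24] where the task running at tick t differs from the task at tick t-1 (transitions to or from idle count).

t=0: vr[A=0 B=0] → run A
t=1: vr[A=1 B=0] → run B
t=2: vr[A=1 B=1024/2501] → run B
t=3: vr[A=1 B=2048/2501 D=2048/2501] → run B
t=4: vr[A=1 D=2048/2501] → run D
t=5: vr[A=1 D=8952832/7805621] → run A
t=6: vr[A=2 D=8952832/7805621 H=8952832/7805621] → run D
t=7: vr[A=2 D=11513856/7805621 H=8952832/7805621] → run H
t=8: vr[A=2 D=11513856/7805621 H=10992154624/2614883035] → run D
t=9: vr[A=2 H=10992154624/2614883035] → run A
t=10: vr[A=3 H=10992154624/2614883035] → run A
t=11: vr[A=4 H=10992154624/2614883035] → run A
t=12: vr[H=10992154624/2614883035] → run H
t=13: vr[H=18985110528/2614883035] → run H
t=14: vr[H=26978066432/2614883035] → run H
t=15: vr[H=34971022336/2614883035] → run H
t=16: vr[H=8592795648/522976607] → run H
t=17: vr[H=50956934144/2614883035] → run H
t=18: vr[H=58949890048/2614883035] → run H
t=19: (idle)
t=20: (idle)
t=21: (idle)
t=22: (idle)
t=23: (idle)
t=24: (idle)

context switches = 9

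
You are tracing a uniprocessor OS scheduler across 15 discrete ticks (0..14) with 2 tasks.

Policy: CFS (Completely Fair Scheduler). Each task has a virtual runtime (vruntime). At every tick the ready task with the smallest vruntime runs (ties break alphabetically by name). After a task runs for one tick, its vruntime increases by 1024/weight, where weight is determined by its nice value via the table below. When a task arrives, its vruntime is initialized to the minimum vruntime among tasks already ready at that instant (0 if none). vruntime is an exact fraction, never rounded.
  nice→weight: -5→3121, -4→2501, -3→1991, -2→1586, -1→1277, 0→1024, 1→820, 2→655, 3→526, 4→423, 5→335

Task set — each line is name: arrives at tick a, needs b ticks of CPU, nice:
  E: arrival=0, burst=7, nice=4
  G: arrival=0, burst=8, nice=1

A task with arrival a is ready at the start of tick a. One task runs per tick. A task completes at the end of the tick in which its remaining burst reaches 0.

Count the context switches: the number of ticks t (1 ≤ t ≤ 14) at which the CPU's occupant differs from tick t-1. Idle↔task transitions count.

t=0: vr[E=0 G=0] → run E
t=1: vr[E=1024/423 G=0] → run G
t=2: vr[E=1024/423 G=256/205] → run G
t=3: vr[E=1024/423 G=512/205] → run E
t=4: vr[E=2048/423 G=512/205] → run G
t=5: vr[E=2048/423 G=768/205] → run G
t=6: vr[E=2048/423 G=1024/205] → run E
t=7: vr[E=1024/141 G=1024/205] → run G
t=8: vr[E=1024/141 G=256/41] → run G
t=9: vr[E=1024/141 G=1536/205] → run E
t=10: vr[E=4096/423 G=1536/205] → run G
t=11: vr[E=4096/423 G=1792/205] → run G
t=12: vr[E=4096/423] → run E
t=13: vr[E=5120/423] → run E
t=14: vr[E=2048/141] → run E

context switches = 8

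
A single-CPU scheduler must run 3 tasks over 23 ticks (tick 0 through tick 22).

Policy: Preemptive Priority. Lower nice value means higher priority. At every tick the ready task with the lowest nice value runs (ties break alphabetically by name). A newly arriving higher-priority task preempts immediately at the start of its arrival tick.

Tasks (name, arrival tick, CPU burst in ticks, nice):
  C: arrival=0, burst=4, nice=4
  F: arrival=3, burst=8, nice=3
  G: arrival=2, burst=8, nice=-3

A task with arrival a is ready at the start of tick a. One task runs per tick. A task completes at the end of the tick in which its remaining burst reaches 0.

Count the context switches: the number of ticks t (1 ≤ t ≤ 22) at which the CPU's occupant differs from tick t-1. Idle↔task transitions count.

t=0: ready={C} → run C
t=1: ready={C} → run C
t=2: ready={C,G} → run G
t=3: ready={C,F,G} → run G
t=4: ready={C,F,G} → run G
t=5: ready={C,F,G} → run G
t=6: ready={C,F,G} → run G
t=7: ready={C,F,G} → run G
t=8: ready={C,F,G} → run G
t=9: ready={C,F,G} → run G
t=10: ready={C,F} → run F
t=11: ready={C,F} → run F
t=12: ready={C,F} → run F
t=13: ready={C,F} → run F
t=14: ready={C,F} → run F
t=15: ready={C,F} → run F
t=16: ready={C,F} → run F
t=17: ready={C,F} → run F
t=18: ready={C} → run C
t=19: ready={C} → run C
t=20: (idle)
t=21: (idle)
t=22: (idle)

context switches = 4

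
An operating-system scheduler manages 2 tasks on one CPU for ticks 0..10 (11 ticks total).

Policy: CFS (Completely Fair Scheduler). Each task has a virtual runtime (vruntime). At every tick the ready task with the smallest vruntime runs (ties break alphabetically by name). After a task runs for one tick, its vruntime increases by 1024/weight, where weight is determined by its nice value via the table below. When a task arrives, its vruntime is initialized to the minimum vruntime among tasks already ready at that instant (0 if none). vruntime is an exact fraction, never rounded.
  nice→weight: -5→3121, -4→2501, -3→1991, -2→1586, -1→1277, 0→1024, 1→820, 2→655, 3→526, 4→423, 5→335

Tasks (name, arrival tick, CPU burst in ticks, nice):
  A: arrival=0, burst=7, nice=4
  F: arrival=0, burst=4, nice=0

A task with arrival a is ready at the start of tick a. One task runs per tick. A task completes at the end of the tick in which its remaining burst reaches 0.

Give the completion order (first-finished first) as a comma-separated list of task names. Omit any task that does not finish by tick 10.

completion order = F, A

t=0: vr[A=0 F=0] → run A
t=1: vr[A=1024/423 F=0] → run F
t=2: vr[A=1024/423 F=1] → run F
t=3: vr[A=1024/423 F=2] → run F
t=4: vr[A=1024/423 F=3] → run A
t=5: vr[A=2048/423 F=3] → run F
t=6: vr[A=2048/423] → run A
t=7: vr[A=1024/141] → run A
t=8: vr[A=4096/423] → run A
t=9: vr[A=5120/423] → run A
t=10: vr[A=2048/141] → run A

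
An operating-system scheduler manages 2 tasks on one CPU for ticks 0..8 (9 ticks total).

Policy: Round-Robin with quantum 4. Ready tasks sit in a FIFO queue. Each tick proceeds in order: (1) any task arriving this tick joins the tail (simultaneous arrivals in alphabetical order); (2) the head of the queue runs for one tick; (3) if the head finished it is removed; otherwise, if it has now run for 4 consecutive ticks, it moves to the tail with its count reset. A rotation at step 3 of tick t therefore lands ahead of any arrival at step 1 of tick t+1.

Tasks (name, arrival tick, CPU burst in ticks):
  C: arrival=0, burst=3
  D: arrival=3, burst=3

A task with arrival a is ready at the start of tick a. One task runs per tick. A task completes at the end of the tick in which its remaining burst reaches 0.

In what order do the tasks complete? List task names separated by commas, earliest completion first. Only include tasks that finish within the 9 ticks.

completion order = C, D

t=0: queue=[C] q_used=0 → run C
t=1: queue=[C] q_used=1 → run C
t=2: queue=[C] q_used=2 → run C
t=3: queue=[D] q_used=0 → run D
t=4: queue=[D] q_used=1 → run D
t=5: queue=[D] q_used=2 → run D
t=6: (idle)
t=7: (idle)
t=8: (idle)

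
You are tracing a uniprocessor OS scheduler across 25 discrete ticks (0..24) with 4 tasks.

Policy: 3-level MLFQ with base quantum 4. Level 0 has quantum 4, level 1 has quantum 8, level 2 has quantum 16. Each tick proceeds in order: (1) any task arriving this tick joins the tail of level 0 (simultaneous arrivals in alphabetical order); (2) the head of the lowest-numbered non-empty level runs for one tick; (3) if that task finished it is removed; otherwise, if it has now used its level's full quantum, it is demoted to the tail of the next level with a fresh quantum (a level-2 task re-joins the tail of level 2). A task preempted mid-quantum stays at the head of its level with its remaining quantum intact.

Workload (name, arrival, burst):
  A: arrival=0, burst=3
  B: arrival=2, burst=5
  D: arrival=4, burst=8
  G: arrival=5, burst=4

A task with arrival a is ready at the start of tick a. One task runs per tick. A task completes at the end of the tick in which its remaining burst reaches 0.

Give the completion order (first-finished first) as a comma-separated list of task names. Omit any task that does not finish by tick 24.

t=0: L0/L1/L2 = A/-/- → run A
t=1: L0/L1/L2 = A/-/- → run A
t=2: L0/L1/L2 = AB/-/- → run A
t=3: L0/L1/L2 = B/-/- → run B
t=4: L0/L1/L2 = BD/-/- → run B
t=5: L0/L1/L2 = BDG/-/- → run B
t=6: L0/L1/L2 = BDG/-/- → run B
t=7: L0/L1/L2 = DG/B/- → run D
t=8: L0/L1/L2 = DG/B/- → run D
t=9: L0/L1/L2 = DG/B/- → run D
t=10: L0/L1/L2 = DG/B/- → run D
t=11: L0/L1/L2 = G/BD/- → run G
t=12: L0/L1/L2 = G/BD/- → run G
t=13: L0/L1/L2 = G/BD/- → run G
t=14: L0/L1/L2 = G/BD/- → run G
t=15: L0/L1/L2 = -/BD/- → run B
t=16: L0/L1/L2 = -/D/- → run D
t=17: L0/L1/L2 = -/D/- → run D
t=18: L0/L1/L2 = -/D/- → run D
t=19: L0/L1/L2 = -/D/- → run D
t=20: (idle)
t=21: (idle)
t=22: (idle)
t=23: (idle)
t=24: (idle)

completion order = A, G, B, D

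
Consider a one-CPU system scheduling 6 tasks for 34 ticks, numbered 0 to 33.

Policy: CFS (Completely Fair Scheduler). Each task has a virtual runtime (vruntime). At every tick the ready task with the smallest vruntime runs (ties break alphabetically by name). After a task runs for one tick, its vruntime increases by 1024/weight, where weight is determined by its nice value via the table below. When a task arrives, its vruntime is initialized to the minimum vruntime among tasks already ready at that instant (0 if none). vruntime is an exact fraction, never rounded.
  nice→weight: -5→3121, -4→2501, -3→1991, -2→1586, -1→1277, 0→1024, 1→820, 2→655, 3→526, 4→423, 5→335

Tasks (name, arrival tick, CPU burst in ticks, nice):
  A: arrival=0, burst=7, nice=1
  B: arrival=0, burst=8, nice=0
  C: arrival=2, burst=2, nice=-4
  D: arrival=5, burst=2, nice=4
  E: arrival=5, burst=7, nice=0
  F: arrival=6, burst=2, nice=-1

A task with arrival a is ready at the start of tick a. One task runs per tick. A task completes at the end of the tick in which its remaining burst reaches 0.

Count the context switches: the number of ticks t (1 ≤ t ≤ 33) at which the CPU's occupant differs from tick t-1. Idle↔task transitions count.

t=0: vr[A=0 B=0] → run A
t=1: vr[A=256/205 B=0] → run B
t=2: vr[A=256/205 B=1 C=1] → run B
t=3: vr[A=256/205 B=2 C=1] → run C
t=4: vr[A=256/205 B=2 C=3525/2501] → run A
t=5: vr[A=512/205 B=2 C=3525/2501 D=3525/2501 E=3525/2501] → run C
t=6: vr[A=512/205 B=2 D=3525/2501 E=3525/2501 F=3525/2501] → run D
t=7: vr[A=512/205 B=2 D=4052099/1057923 E=3525/2501 F=3525/2501] → run E
t=8: vr[A=512/205 B=2 D=4052099/1057923 E=6026/2501 F=3525/2501] → run F
t=9: vr[A=512/205 B=2 D=4052099/1057923 E=6026/2501 F=7062449/3193777] → run B
t=10: vr[A=512/205 B=3 D=4052099/1057923 E=6026/2501 F=7062449/3193777] → run F
t=11: vr[A=512/205 B=3 D=4052099/1057923 E=6026/2501] → run E
t=12: vr[A=512/205 B=3 D=4052099/1057923 E=8527/2501] → run A
t=13: vr[A=768/205 B=3 D=4052099/1057923 E=8527/2501] → run B
t=14: vr[A=768/205 B=4 D=4052099/1057923 E=8527/2501] → run E
t=15: vr[A=768/205 B=4 D=4052099/1057923 E=11028/2501] → run A
t=16: vr[A=1024/205 B=4 D=4052099/1057923 E=11028/2501] → run D
t=17: vr[A=1024/205 B=4 E=11028/2501] → run B
t=18: vr[A=1024/205 B=5 E=11028/2501] → run E
t=19: vr[A=1024/205 B=5 E=13529/2501] → run A
t=20: vr[A=256/41 B=5 E=13529/2501] → run B
t=21: vr[A=256/41 B=6 E=13529/2501] → run E
t=22: vr[A=256/41 B=6 E=16030/2501] → run B
t=23: vr[A=256/41 B=7 E=16030/2501] → run A
t=24: vr[A=1536/205 B=7 E=16030/2501] → run E
t=25: vr[A=1536/205 B=7 E=18531/2501] → run B
t=26: vr[A=1536/205 E=18531/2501] → run E
t=27: vr[A=1536/205] → run A
t=28: (idle)
t=29: (idle)
t=30: (idle)
t=31: (idle)
t=32: (idle)
t=33: (idle)

context switches = 27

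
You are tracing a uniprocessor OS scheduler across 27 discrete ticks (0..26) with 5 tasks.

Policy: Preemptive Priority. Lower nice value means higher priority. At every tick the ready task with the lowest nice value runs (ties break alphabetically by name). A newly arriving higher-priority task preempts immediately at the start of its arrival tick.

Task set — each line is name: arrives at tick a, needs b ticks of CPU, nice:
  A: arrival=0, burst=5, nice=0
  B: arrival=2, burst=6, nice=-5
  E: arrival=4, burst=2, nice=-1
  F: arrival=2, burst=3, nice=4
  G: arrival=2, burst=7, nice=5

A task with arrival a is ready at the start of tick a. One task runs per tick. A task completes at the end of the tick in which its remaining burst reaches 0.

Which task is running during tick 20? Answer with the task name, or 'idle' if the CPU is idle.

running at tick 20 = G

t=0: ready={A} → run A
t=1: ready={A} → run A
t=2: ready={A,B,F,G} → run B
t=3: ready={A,B,F,G} → run B
t=4: ready={A,B,E,F,G} → run B
t=5: ready={A,B,E,F,G} → run B
t=6: ready={A,B,E,F,G} → run B
t=7: ready={A,B,E,F,G} → run B
t=8: ready={A,E,F,G} → run E
t=9: ready={A,E,F,G} → run E
t=10: ready={A,F,G} → run A
t=11: ready={A,F,G} → run A
t=12: ready={A,F,G} → run A
t=13: ready={F,G} → run F
t=14: ready={F,G} → run F
t=15: ready={F,G} → run F
t=16: ready={G} → run G
t=17: ready={G} → run G
t=18: ready={G} → run G
t=19: ready={G} → run G
t=20: ready={G} → run G
t=21: ready={G} → run G
t=22: ready={G} → run G
t=23: (idle)
t=24: (idle)
t=25: (idle)
t=26: (idle)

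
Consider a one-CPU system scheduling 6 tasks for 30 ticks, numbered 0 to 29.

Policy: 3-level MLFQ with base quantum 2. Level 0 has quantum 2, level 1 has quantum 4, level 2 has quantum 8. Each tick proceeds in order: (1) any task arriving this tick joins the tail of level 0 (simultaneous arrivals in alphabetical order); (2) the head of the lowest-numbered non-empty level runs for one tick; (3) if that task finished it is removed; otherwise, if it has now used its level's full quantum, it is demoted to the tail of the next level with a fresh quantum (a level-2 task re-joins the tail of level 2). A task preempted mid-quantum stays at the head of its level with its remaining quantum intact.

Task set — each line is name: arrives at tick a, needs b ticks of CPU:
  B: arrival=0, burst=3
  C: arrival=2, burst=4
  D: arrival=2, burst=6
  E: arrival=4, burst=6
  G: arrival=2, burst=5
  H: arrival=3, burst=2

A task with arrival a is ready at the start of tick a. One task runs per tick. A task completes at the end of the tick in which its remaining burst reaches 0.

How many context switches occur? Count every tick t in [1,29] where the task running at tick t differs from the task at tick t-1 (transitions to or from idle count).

context switches = 11

t=0: L0/L1/L2 = B/-/- → run B
t=1: L0/L1/L2 = B/-/- → run B
t=2: L0/L1/L2 = CDG/B/- → run C
t=3: L0/L1/L2 = CDGH/B/- → run C
t=4: L0/L1/L2 = DGHE/BC/- → run D
t=5: L0/L1/L2 = DGHE/BC/- → run D
t=6: L0/L1/L2 = GHE/BCD/- → run G
t=7: L0/L1/L2 = GHE/BCD/- → run G
t=8: L0/L1/L2 = HE/BCDG/- → run H
t=9: L0/L1/L2 = HE/BCDG/- → run H
t=10: L0/L1/L2 = E/BCDG/- → run E
t=11: L0/L1/L2 = E/BCDG/- → run E
t=12: L0/L1/L2 = -/BCDGE/- → run B
t=13: L0/L1/L2 = -/CDGE/- → run C
t=14: L0/L1/L2 = -/CDGE/- → run C
t=15: L0/L1/L2 = -/DGE/- → run D
t=16: L0/L1/L2 = -/DGE/- → run D
t=17: L0/L1/L2 = -/DGE/- → run D
t=18: L0/L1/L2 = -/DGE/- → run D
t=19: L0/L1/L2 = -/GE/- → run G
t=20: L0/L1/L2 = -/GE/- → run G
t=21: L0/L1/L2 = -/GE/- → run G
t=22: L0/L1/L2 = -/E/- → run E
t=23: L0/L1/L2 = -/E/- → run E
t=24: L0/L1/L2 = -/E/- → run E
t=25: L0/L1/L2 = -/E/- → run E
t=26: (idle)
t=27: (idle)
t=28: (idle)
t=29: (idle)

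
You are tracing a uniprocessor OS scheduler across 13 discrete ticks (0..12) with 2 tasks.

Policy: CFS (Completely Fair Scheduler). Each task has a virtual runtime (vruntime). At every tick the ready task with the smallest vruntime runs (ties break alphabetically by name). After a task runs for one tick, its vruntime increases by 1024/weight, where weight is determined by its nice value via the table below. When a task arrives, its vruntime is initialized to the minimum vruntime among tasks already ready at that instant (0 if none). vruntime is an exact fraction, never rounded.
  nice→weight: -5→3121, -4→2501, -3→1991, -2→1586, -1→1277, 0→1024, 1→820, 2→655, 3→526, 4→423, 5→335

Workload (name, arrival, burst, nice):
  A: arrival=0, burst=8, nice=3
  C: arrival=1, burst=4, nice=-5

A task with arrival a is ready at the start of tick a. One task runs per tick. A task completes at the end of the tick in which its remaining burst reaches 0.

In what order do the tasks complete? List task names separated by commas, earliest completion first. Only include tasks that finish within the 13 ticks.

t=0: vr[A=0] → run A
t=1: vr[A=512/263 C=512/263] → run A
t=2: vr[A=1024/263 C=512/263] → run C
t=3: vr[A=1024/263 C=1867264/820823] → run C
t=4: vr[A=1024/263 C=2136576/820823] → run C
t=5: vr[A=1024/263 C=2405888/820823] → run C
t=6: vr[A=1024/263] → run A
t=7: vr[A=1536/263] → run A
t=8: vr[A=2048/263] → run A
t=9: vr[A=2560/263] → run A
t=10: vr[A=3072/263] → run A
t=11: vr[A=3584/263] → run A
t=12: (idle)

completion order = C, A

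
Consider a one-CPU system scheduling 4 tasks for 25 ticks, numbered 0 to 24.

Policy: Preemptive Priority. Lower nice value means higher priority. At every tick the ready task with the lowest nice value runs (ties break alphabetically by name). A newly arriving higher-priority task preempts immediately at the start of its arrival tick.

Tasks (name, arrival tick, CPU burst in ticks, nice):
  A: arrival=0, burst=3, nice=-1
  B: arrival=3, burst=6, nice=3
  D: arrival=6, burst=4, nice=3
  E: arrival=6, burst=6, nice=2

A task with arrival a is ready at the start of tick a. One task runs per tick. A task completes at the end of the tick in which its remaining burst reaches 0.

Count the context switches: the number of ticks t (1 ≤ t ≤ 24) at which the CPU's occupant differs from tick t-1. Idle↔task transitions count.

context switches = 5

t=0: ready={A} → run A
t=1: ready={A} → run A
t=2: ready={A} → run A
t=3: ready={B} → run B
t=4: ready={B} → run B
t=5: ready={B} → run B
t=6: ready={B,D,E} → run E
t=7: ready={B,D,E} → run E
t=8: ready={B,D,E} → run E
t=9: ready={B,D,E} → run E
t=10: ready={B,D,E} → run E
t=11: ready={B,D,E} → run E
t=12: ready={B,D} → run B
t=13: ready={B,D} → run B
t=14: ready={B,D} → run B
t=15: ready={D} → run D
t=16: ready={D} → run D
t=17: ready={D} → run D
t=18: ready={D} → run D
t=19: (idle)
t=20: (idle)
t=21: (idle)
t=22: (idle)
t=23: (idle)
t=24: (idle)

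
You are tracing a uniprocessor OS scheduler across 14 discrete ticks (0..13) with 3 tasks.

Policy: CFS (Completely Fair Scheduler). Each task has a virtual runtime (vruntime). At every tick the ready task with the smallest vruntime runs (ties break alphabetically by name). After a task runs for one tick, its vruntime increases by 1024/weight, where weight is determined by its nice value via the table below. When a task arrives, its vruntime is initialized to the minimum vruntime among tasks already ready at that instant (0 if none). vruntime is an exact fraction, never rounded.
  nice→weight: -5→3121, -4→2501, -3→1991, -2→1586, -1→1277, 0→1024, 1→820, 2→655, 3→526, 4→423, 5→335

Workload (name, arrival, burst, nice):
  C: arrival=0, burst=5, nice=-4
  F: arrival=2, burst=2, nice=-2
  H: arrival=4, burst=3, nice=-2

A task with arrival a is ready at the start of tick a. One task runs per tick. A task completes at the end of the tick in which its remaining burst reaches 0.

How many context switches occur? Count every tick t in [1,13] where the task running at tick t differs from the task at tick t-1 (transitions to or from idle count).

t=0: vr[C=0] → run C
t=1: vr[C=1024/2501] → run C
t=2: vr[C=2048/2501 F=2048/2501] → run C
t=3: vr[C=3072/2501 F=2048/2501] → run F
t=4: vr[C=3072/2501 F=47616/32513 H=3072/2501] → run C
t=5: vr[C=4096/2501 F=47616/32513 H=3072/2501] → run H
t=6: vr[C=4096/2501 F=47616/32513 H=60928/32513] → run F
t=7: vr[C=4096/2501 H=60928/32513] → run C
t=8: vr[H=60928/32513] → run H
t=9: vr[H=81920/32513] → run H
t=10: (idle)
t=11: (idle)
t=12: (idle)
t=13: (idle)

context switches = 7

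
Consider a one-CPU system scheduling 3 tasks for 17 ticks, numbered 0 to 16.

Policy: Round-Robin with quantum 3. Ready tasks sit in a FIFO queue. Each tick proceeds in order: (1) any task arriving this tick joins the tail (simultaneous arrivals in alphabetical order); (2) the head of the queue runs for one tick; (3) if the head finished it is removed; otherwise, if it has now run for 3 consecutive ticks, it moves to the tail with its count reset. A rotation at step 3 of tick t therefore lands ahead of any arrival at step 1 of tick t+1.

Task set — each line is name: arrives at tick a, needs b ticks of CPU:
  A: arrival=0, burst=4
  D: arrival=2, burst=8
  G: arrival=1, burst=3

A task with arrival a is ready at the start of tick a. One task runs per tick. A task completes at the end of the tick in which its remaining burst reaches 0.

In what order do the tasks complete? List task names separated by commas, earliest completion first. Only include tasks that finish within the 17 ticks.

t=0: queue=[A] q_used=0 → run A
t=1: queue=[A,G] q_used=1 → run A
t=2: queue=[A,G,D] q_used=2 → run A
t=3: queue=[G,D,A] q_used=0 → run G
t=4: queue=[G,D,A] q_used=1 → run G
t=5: queue=[G,D,A] q_used=2 → run G
t=6: queue=[D,A] q_used=0 → run D
t=7: queue=[D,A] q_used=1 → run D
t=8: queue=[D,A] q_used=2 → run D
t=9: queue=[A,D] q_used=0 → run A
t=10: queue=[D] q_used=0 → run D
t=11: queue=[D] q_used=1 → run D
t=12: queue=[D] q_used=2 → run D
t=13: queue=[D] q_used=0 → run D
t=14: queue=[D] q_used=1 → run D
t=15: (idle)
t=16: (idle)

completion order = G, A, D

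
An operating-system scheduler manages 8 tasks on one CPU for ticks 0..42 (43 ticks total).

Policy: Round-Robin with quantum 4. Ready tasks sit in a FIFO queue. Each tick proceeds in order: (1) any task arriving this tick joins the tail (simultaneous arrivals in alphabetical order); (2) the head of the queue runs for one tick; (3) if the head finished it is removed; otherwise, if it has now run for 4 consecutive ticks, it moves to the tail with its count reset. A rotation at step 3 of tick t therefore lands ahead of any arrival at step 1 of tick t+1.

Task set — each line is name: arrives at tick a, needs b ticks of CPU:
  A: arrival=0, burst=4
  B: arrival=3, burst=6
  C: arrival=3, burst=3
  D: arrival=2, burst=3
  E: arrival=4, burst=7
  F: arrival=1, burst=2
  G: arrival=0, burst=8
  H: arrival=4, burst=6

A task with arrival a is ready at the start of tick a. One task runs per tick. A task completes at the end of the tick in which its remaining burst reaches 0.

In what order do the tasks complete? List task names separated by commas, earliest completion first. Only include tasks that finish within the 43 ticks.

t=0: queue=[A,G] q_used=0 → run A
t=1: queue=[A,G,F] q_used=1 → run A
t=2: queue=[A,G,F,D] q_used=2 → run A
t=3: queue=[A,G,F,D,B,C] q_used=3 → run A
t=4: queue=[G,F,D,B,C,E,H] q_used=0 → run G
t=5: queue=[G,F,D,B,C,E,H] q_used=1 → run G
t=6: queue=[G,F,D,B,C,E,H] q_used=2 → run G
t=7: queue=[G,F,D,B,C,E,H] q_used=3 → run G
t=8: queue=[F,D,B,C,E,H,G] q_used=0 → run F
t=9: queue=[F,D,B,C,E,H,G] q_used=1 → run F
t=10: queue=[D,B,C,E,H,G] q_used=0 → run D
t=11: queue=[D,B,C,E,H,G] q_used=1 → run D
t=12: queue=[D,B,C,E,H,G] q_used=2 → run D
t=13: queue=[B,C,E,H,G] q_used=0 → run B
t=14: queue=[B,C,E,H,G] q_used=1 → run B
t=15: queue=[B,C,E,H,G] q_used=2 → run B
t=16: queue=[B,C,E,H,G] q_used=3 → run B
t=17: queue=[C,E,H,G,B] q_used=0 → run C
t=18: queue=[C,E,H,G,B] q_used=1 → run C
t=19: queue=[C,E,H,G,B] q_used=2 → run C
t=20: queue=[E,H,G,B] q_used=0 → run E
t=21: queue=[E,H,G,B] q_used=1 → run E
t=22: queue=[E,H,G,B] q_used=2 → run E
t=23: queue=[E,H,G,B] q_used=3 → run E
t=24: queue=[H,G,B,E] q_used=0 → run H
t=25: queue=[H,G,B,E] q_used=1 → run H
t=26: queue=[H,G,B,E] q_used=2 → run H
t=27: queue=[H,G,B,E] q_used=3 → run H
t=28: queue=[G,B,E,H] q_used=0 → run G
t=29: queue=[G,B,E,H] q_used=1 → run G
t=30: queue=[G,B,E,H] q_used=2 → run G
t=31: queue=[G,B,E,H] q_used=3 → run G
t=32: queue=[B,E,H] q_used=0 → run B
t=33: queue=[B,E,H] q_used=1 → run B
t=34: queue=[E,H] q_used=0 → run E
t=35: queue=[E,H] q_used=1 → run E
t=36: queue=[E,H] q_used=2 → run E
t=37: queue=[H] q_used=0 → run H
t=38: queue=[H] q_used=1 → run H
t=39: (idle)
t=40: (idle)
t=41: (idle)
t=42: (idle)

completion order = A, F, D, C, G, B, E, H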